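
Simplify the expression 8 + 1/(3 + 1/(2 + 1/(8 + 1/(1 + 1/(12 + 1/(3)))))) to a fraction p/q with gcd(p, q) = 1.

21706/2619

Start with 3.
12 + 1/(3/1) = 12 + 1/3 = 37/3
1 + 1/(37/3) = 1 + 3/37 = 40/37
8 + 1/(40/37) = 8 + 37/40 = 357/40
2 + 1/(357/40) = 2 + 40/357 = 754/357
3 + 1/(754/357) = 3 + 357/754 = 2619/754
8 + 1/(2619/754) = 8 + 754/2619 = 21706/2619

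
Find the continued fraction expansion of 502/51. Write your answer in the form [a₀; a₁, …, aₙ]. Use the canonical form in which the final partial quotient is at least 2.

[9; 1, 5, 2, 1, 2]

502 ÷ 51 → quotient 9, remainder 43
51 ÷ 43 → quotient 1, remainder 8
43 ÷ 8 → quotient 5, remainder 3
8 ÷ 3 → quotient 2, remainder 2
3 ÷ 2 → quotient 1, remainder 1
2 ÷ 1 → quotient 2, remainder 0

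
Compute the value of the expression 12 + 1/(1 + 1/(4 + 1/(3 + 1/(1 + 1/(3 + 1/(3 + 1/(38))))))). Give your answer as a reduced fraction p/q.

Build up convergents one term at a time:
a_0 = 12: 12/1
a_1 = 1: 13/1
a_2 = 4: 64/5
a_3 = 3: 205/16
a_4 = 1: 269/21
a_5 = 3: 1012/79
a_6 = 3: 3305/258
a_7 = 38: 126602/9883

126602/9883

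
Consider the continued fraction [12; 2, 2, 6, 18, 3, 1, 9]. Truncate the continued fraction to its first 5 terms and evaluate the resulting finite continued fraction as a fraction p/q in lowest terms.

Build up convergents one term at a time:
a_0 = 12: 12/1
a_1 = 2: 25/2
a_2 = 2: 62/5
a_3 = 6: 397/32
a_4 = 18: 7208/581

7208/581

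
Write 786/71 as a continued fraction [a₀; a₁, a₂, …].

[11; 14, 5]

Apply division with remainder until the remainder is 0:
786 = 11·71 + 5, so a_0 = 11
71 = 14·5 + 1, so a_1 = 14
5 = 5·1 + 0, so a_2 = 5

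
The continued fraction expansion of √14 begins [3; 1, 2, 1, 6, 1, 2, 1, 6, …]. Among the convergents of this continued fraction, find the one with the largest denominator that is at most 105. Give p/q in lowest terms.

List convergents until the denominator exceeds the bound:
a_0 = 3: 3/1  (≤ bound)
a_1 = 1: 4/1  (≤ bound)
a_2 = 2: 11/3  (≤ bound)
a_3 = 1: 15/4  (≤ bound)
a_4 = 6: 101/27  (≤ bound)
a_5 = 1: 116/31  (≤ bound)
a_6 = 2: 333/89  (≤ bound)
a_7 = 1: 449/120  (> 105, stop)

333/89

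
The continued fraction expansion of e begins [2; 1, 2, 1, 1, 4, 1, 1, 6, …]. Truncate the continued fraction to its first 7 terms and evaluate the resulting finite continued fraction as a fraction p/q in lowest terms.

106/39

a_0 = 2: 2/1
a_1 = 1: 3/1
a_2 = 2: 8/3
a_3 = 1: 11/4
a_4 = 1: 19/7
a_5 = 4: 87/32
a_6 = 1: 106/39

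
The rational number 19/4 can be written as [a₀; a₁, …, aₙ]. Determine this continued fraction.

[4; 1, 3]

Run the Euclidean algorithm, recording each quotient:
⌊19/4⌋ = 4, remainder 3
⌊4/3⌋ = 1, remainder 1
⌊3/1⌋ = 3, remainder 0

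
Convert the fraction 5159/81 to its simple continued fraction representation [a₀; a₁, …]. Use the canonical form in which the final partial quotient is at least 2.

[63; 1, 2, 4, 6]

5159 = 63·81 + 56, so a_0 = 63
81 = 1·56 + 25, so a_1 = 1
56 = 2·25 + 6, so a_2 = 2
25 = 4·6 + 1, so a_3 = 4
6 = 6·1 + 0, so a_4 = 6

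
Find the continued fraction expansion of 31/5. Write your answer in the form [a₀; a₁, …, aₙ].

[6; 5]

31 ÷ 5 → quotient 6, remainder 1
5 ÷ 1 → quotient 5, remainder 0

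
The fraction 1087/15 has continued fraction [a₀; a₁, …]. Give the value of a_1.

2

1087 ÷ 15 → quotient 72, remainder 7
15 ÷ 7 → quotient 2, remainder 1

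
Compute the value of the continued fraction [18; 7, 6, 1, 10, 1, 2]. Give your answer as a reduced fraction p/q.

Compute successive convergents:
a_0 = 18: 18/1
a_1 = 7: 127/7
a_2 = 6: 780/43
a_3 = 1: 907/50
a_4 = 10: 9850/543
a_5 = 1: 10757/593
a_6 = 2: 31364/1729

31364/1729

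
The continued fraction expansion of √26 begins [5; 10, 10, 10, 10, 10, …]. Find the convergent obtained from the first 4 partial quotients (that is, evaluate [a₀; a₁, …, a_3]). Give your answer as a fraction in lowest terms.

Start with 10.
10 + 1/(10/1) = 10 + 1/10 = 101/10
10 + 1/(101/10) = 10 + 10/101 = 1020/101
5 + 1/(1020/101) = 5 + 101/1020 = 5201/1020

5201/1020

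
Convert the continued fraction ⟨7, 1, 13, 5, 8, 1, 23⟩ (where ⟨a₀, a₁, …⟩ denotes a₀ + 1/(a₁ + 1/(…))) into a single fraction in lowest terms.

123709/15601

Work from the innermost term outward:
Start with 23.
1 + 1/(23/1) = 1 + 1/23 = 24/23
8 + 1/(24/23) = 8 + 23/24 = 215/24
5 + 1/(215/24) = 5 + 24/215 = 1099/215
13 + 1/(1099/215) = 13 + 215/1099 = 14502/1099
1 + 1/(14502/1099) = 1 + 1099/14502 = 15601/14502
7 + 1/(15601/14502) = 7 + 14502/15601 = 123709/15601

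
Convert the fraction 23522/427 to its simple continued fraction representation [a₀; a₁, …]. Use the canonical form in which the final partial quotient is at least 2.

23522 = 55·427 + 37, so a_0 = 55
427 = 11·37 + 20, so a_1 = 11
37 = 1·20 + 17, so a_2 = 1
20 = 1·17 + 3, so a_3 = 1
17 = 5·3 + 2, so a_4 = 5
3 = 1·2 + 1, so a_5 = 1
2 = 2·1 + 0, so a_6 = 2

[55; 11, 1, 1, 5, 1, 2]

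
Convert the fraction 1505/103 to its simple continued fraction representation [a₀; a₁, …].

1505 = 14·103 + 63, so a_0 = 14
103 = 1·63 + 40, so a_1 = 1
63 = 1·40 + 23, so a_2 = 1
40 = 1·23 + 17, so a_3 = 1
23 = 1·17 + 6, so a_4 = 1
17 = 2·6 + 5, so a_5 = 2
6 = 1·5 + 1, so a_6 = 1
5 = 5·1 + 0, so a_7 = 5

[14; 1, 1, 1, 1, 2, 1, 5]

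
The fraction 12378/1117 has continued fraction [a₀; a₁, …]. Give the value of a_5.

1

⌊12378/1117⌋ = 11, remainder 91
⌊1117/91⌋ = 12, remainder 25
⌊91/25⌋ = 3, remainder 16
⌊25/16⌋ = 1, remainder 9
⌊16/9⌋ = 1, remainder 7
⌊9/7⌋ = 1, remainder 2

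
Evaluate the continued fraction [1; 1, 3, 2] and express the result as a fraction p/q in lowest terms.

16/9

Starting at the tail and folding back:
Start with 2.
3 + 1/(2/1) = 3 + 1/2 = 7/2
1 + 1/(7/2) = 1 + 2/7 = 9/7
1 + 1/(9/7) = 1 + 7/9 = 16/9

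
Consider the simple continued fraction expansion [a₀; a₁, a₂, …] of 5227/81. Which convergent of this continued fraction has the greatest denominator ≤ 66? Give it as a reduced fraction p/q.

a_0 = 64: 64/1  (≤ bound)
a_1 = 1: 65/1  (≤ bound)
a_2 = 1: 129/2  (≤ bound)
a_3 = 7: 968/15  (≤ bound)
a_4 = 1: 1097/17  (≤ bound)
a_5 = 1: 2065/32  (≤ bound)
a_6 = 2: 5227/81  (> 66, stop)

2065/32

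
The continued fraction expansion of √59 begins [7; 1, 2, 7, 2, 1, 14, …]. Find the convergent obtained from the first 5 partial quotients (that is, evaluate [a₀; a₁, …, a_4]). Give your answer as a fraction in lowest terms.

a_0 = 7: 7/1
a_1 = 1: 8/1
a_2 = 2: 23/3
a_3 = 7: 169/22
a_4 = 2: 361/47

361/47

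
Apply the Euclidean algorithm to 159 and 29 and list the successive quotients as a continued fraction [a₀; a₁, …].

[5; 2, 14]

⌊159/29⌋ = 5, remainder 14
⌊29/14⌋ = 2, remainder 1
⌊14/1⌋ = 14, remainder 0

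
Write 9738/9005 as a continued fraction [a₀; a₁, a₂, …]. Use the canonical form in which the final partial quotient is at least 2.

Apply division with remainder until the remainder is 0:
9738 = 1·9005 + 733, so a_0 = 1
9005 = 12·733 + 209, so a_1 = 12
733 = 3·209 + 106, so a_2 = 3
209 = 1·106 + 103, so a_3 = 1
106 = 1·103 + 3, so a_4 = 1
103 = 34·3 + 1, so a_5 = 34
3 = 3·1 + 0, so a_6 = 3

[1; 12, 3, 1, 1, 34, 3]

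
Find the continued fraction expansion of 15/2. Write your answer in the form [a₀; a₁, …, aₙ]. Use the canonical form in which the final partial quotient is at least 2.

[7; 2]

Repeatedly divide and take the remainder:
⌊15/2⌋ = 7, remainder 1
⌊2/1⌋ = 2, remainder 0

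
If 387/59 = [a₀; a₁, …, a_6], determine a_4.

1

⌊387/59⌋ = 6, remainder 33
⌊59/33⌋ = 1, remainder 26
⌊33/26⌋ = 1, remainder 7
⌊26/7⌋ = 3, remainder 5
⌊7/5⌋ = 1, remainder 2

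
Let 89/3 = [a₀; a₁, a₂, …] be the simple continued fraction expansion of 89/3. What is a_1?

Run the Euclidean algorithm, recording each quotient:
⌊89/3⌋ = 29, remainder 2
⌊3/2⌋ = 1, remainder 1

1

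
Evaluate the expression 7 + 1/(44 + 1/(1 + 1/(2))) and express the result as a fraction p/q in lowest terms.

Start with 2.
1 + 1/(2/1) = 1 + 1/2 = 3/2
44 + 1/(3/2) = 44 + 2/3 = 134/3
7 + 1/(134/3) = 7 + 3/134 = 941/134

941/134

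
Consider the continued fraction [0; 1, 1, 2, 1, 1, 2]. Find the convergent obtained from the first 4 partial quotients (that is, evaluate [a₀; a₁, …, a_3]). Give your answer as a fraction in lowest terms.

3/5

Start with 2.
1 + 1/(2/1) = 1 + 1/2 = 3/2
1 + 1/(3/2) = 1 + 2/3 = 5/3
0 + 1/(5/3) = 0 + 3/5 = 3/5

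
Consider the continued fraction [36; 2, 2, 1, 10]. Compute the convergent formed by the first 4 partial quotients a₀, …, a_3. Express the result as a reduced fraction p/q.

255/7

Start with 1.
2 + 1/(1/1) = 2 + 1/1 = 3/1
2 + 1/(3/1) = 2 + 1/3 = 7/3
36 + 1/(7/3) = 36 + 3/7 = 255/7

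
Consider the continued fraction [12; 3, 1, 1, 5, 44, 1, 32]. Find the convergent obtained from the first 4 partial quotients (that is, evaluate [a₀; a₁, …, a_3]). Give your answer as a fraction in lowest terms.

Collapse the nested fraction from the inside out:
Start with 1.
1 + 1/(1/1) = 1 + 1/1 = 2/1
3 + 1/(2/1) = 3 + 1/2 = 7/2
12 + 1/(7/2) = 12 + 2/7 = 86/7

86/7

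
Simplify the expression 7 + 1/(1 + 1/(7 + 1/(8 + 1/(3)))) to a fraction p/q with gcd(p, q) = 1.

Start with 3.
8 + 1/(3/1) = 8 + 1/3 = 25/3
7 + 1/(25/3) = 7 + 3/25 = 178/25
1 + 1/(178/25) = 1 + 25/178 = 203/178
7 + 1/(203/178) = 7 + 178/203 = 1599/203

1599/203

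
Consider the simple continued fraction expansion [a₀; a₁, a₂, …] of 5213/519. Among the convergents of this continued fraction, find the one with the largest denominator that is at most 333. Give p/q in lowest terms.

List convergents until the denominator exceeds the bound:
a_0 = 10: 10/1  (≤ bound)
a_1 = 22: 221/22  (≤ bound)
a_2 = 1: 231/23  (≤ bound)
a_3 = 1: 452/45  (≤ bound)
a_4 = 3: 1587/158  (≤ bound)
a_5 = 3: 5213/519  (> 333, stop)

1587/158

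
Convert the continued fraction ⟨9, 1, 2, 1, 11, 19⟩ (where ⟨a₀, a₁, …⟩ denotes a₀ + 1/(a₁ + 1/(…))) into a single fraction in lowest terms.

8741/897

Start with 19.
11 + 1/(19/1) = 11 + 1/19 = 210/19
1 + 1/(210/19) = 1 + 19/210 = 229/210
2 + 1/(229/210) = 2 + 210/229 = 668/229
1 + 1/(668/229) = 1 + 229/668 = 897/668
9 + 1/(897/668) = 9 + 668/897 = 8741/897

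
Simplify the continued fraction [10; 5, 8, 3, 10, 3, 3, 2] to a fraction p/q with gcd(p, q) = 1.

318899/31279

Collapse the nested fraction from the inside out:
Start with 2.
3 + 1/(2/1) = 3 + 1/2 = 7/2
3 + 1/(7/2) = 3 + 2/7 = 23/7
10 + 1/(23/7) = 10 + 7/23 = 237/23
3 + 1/(237/23) = 3 + 23/237 = 734/237
8 + 1/(734/237) = 8 + 237/734 = 6109/734
5 + 1/(6109/734) = 5 + 734/6109 = 31279/6109
10 + 1/(31279/6109) = 10 + 6109/31279 = 318899/31279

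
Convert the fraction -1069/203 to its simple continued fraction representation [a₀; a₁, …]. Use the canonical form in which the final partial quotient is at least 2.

Repeatedly divide and take the remainder:
⌊-1069/203⌋ = -6, remainder 149
⌊203/149⌋ = 1, remainder 54
⌊149/54⌋ = 2, remainder 41
⌊54/41⌋ = 1, remainder 13
⌊41/13⌋ = 3, remainder 2
⌊13/2⌋ = 6, remainder 1
⌊2/1⌋ = 2, remainder 0

[-6; 1, 2, 1, 3, 6, 2]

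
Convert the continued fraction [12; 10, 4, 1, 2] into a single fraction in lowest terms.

1730/143

Build up convergents one term at a time:
a_0 = 12: 12/1
a_1 = 10: 121/10
a_2 = 4: 496/41
a_3 = 1: 617/51
a_4 = 2: 1730/143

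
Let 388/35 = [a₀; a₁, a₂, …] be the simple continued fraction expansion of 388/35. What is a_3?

388 ÷ 35 → quotient 11, remainder 3
35 ÷ 3 → quotient 11, remainder 2
3 ÷ 2 → quotient 1, remainder 1
2 ÷ 1 → quotient 2, remainder 0

2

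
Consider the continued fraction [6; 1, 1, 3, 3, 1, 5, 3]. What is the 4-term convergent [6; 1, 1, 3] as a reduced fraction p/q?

a_0 = 6: 6/1
a_1 = 1: 7/1
a_2 = 1: 13/2
a_3 = 3: 46/7

46/7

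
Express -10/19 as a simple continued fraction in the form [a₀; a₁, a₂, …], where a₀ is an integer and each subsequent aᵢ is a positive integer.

⌊-10/19⌋ = -1, remainder 9
⌊19/9⌋ = 2, remainder 1
⌊9/1⌋ = 9, remainder 0

[-1; 2, 9]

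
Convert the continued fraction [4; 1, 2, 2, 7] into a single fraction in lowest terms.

a_0 = 4: 4/1
a_1 = 1: 5/1
a_2 = 2: 14/3
a_3 = 2: 33/7
a_4 = 7: 245/52

245/52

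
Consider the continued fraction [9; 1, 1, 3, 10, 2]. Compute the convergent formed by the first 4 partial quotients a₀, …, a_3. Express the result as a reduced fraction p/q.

67/7

a_0 = 9: 9/1
a_1 = 1: 10/1
a_2 = 1: 19/2
a_3 = 3: 67/7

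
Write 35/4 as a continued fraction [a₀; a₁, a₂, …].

35 = 8·4 + 3, so a_0 = 8
4 = 1·3 + 1, so a_1 = 1
3 = 3·1 + 0, so a_2 = 3

[8; 1, 3]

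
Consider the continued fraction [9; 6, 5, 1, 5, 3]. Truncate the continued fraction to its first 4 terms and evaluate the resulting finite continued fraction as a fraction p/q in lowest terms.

339/37

a_0 = 9: 9/1
a_1 = 6: 55/6
a_2 = 5: 284/31
a_3 = 1: 339/37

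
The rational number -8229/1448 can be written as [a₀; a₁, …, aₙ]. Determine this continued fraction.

[-6; 3, 6, 2, 6, 1, 1, 2]

Apply division with remainder until the remainder is 0:
-8229 ÷ 1448 → quotient -6, remainder 459
1448 ÷ 459 → quotient 3, remainder 71
459 ÷ 71 → quotient 6, remainder 33
71 ÷ 33 → quotient 2, remainder 5
33 ÷ 5 → quotient 6, remainder 3
5 ÷ 3 → quotient 1, remainder 2
3 ÷ 2 → quotient 1, remainder 1
2 ÷ 1 → quotient 2, remainder 0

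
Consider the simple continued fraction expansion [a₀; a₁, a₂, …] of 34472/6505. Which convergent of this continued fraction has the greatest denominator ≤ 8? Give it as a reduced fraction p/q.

37/7

List convergents until the denominator exceeds the bound:
a_0 = 5: 5/1  (≤ bound)
a_1 = 3: 16/3  (≤ bound)
a_2 = 2: 37/7  (≤ bound)
a_3 = 1: 53/10  (> 8, stop)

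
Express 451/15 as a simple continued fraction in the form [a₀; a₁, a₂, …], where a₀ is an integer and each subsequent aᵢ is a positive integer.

[30; 15]

451 ÷ 15 → quotient 30, remainder 1
15 ÷ 1 → quotient 15, remainder 0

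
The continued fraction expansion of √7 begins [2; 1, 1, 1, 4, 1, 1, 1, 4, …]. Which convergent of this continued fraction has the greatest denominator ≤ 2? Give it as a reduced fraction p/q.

5/2

a_0 = 2: 2/1  (≤ bound)
a_1 = 1: 3/1  (≤ bound)
a_2 = 1: 5/2  (≤ bound)
a_3 = 1: 8/3  (> 2, stop)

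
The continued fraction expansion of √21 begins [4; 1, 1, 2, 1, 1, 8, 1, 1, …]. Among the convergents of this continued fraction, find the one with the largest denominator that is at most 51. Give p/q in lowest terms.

a_0 = 4: 4/1  (≤ bound)
a_1 = 1: 5/1  (≤ bound)
a_2 = 1: 9/2  (≤ bound)
a_3 = 2: 23/5  (≤ bound)
a_4 = 1: 32/7  (≤ bound)
a_5 = 1: 55/12  (≤ bound)
a_6 = 8: 472/103  (> 51, stop)

55/12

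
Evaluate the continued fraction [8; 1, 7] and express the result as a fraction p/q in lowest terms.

Work from the innermost term outward:
Start with 7.
1 + 1/(7/1) = 1 + 1/7 = 8/7
8 + 1/(8/7) = 8 + 7/8 = 71/8

71/8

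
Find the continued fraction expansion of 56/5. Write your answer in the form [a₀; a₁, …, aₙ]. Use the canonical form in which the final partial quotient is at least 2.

[11; 5]

56 ÷ 5 → quotient 11, remainder 1
5 ÷ 1 → quotient 5, remainder 0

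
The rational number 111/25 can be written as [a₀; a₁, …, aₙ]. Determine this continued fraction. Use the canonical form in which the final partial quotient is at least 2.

[4; 2, 3, 1, 2]

Repeatedly divide and take the remainder:
⌊111/25⌋ = 4, remainder 11
⌊25/11⌋ = 2, remainder 3
⌊11/3⌋ = 3, remainder 2
⌊3/2⌋ = 1, remainder 1
⌊2/1⌋ = 2, remainder 0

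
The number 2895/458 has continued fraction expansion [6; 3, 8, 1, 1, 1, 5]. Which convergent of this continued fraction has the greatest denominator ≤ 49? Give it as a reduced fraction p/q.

List convergents until the denominator exceeds the bound:
a_0 = 6: 6/1  (≤ bound)
a_1 = 3: 19/3  (≤ bound)
a_2 = 8: 158/25  (≤ bound)
a_3 = 1: 177/28  (≤ bound)
a_4 = 1: 335/53  (> 49, stop)

177/28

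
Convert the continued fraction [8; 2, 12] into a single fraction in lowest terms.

212/25

Start with 12.
2 + 1/(12/1) = 2 + 1/12 = 25/12
8 + 1/(25/12) = 8 + 12/25 = 212/25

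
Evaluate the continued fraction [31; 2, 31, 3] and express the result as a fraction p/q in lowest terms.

6015/191

Start with 3.
31 + 1/(3/1) = 31 + 1/3 = 94/3
2 + 1/(94/3) = 2 + 3/94 = 191/94
31 + 1/(191/94) = 31 + 94/191 = 6015/191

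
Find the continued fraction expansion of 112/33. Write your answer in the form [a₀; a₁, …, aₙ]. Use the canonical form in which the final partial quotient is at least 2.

[3; 2, 1, 1, 6]

112 ÷ 33 → quotient 3, remainder 13
33 ÷ 13 → quotient 2, remainder 7
13 ÷ 7 → quotient 1, remainder 6
7 ÷ 6 → quotient 1, remainder 1
6 ÷ 1 → quotient 6, remainder 0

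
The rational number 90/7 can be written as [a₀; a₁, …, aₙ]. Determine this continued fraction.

⌊90/7⌋ = 12, remainder 6
⌊7/6⌋ = 1, remainder 1
⌊6/1⌋ = 6, remainder 0

[12; 1, 6]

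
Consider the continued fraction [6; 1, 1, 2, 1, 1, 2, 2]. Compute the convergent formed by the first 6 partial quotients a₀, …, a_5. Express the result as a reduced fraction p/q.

79/12

a_0 = 6: 6/1
a_1 = 1: 7/1
a_2 = 1: 13/2
a_3 = 2: 33/5
a_4 = 1: 46/7
a_5 = 1: 79/12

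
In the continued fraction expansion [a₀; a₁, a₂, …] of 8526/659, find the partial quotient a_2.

8526 ÷ 659 → quotient 12, remainder 618
659 ÷ 618 → quotient 1, remainder 41
618 ÷ 41 → quotient 15, remainder 3

15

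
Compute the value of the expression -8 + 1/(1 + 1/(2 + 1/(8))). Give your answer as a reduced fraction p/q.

a_0 = -8: -8/1
a_1 = 1: -7/1
a_2 = 2: -22/3
a_3 = 8: -183/25

-183/25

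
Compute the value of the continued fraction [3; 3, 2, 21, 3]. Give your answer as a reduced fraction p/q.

1502/457

Build up convergents one term at a time:
a_0 = 3: 3/1
a_1 = 3: 10/3
a_2 = 2: 23/7
a_3 = 21: 493/150
a_4 = 3: 1502/457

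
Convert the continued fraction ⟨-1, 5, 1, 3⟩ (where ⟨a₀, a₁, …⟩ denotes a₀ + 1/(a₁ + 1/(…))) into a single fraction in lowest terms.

Work from the innermost term outward:
Start with 3.
1 + 1/(3/1) = 1 + 1/3 = 4/3
5 + 1/(4/3) = 5 + 3/4 = 23/4
-1 + 1/(23/4) = -1 + 4/23 = -19/23

-19/23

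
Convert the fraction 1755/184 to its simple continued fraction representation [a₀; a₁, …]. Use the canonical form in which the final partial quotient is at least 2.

1755 = 9·184 + 99, so a_0 = 9
184 = 1·99 + 85, so a_1 = 1
99 = 1·85 + 14, so a_2 = 1
85 = 6·14 + 1, so a_3 = 6
14 = 14·1 + 0, so a_4 = 14

[9; 1, 1, 6, 14]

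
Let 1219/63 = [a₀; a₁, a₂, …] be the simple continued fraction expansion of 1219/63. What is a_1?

2

1219 ÷ 63 → quotient 19, remainder 22
63 ÷ 22 → quotient 2, remainder 19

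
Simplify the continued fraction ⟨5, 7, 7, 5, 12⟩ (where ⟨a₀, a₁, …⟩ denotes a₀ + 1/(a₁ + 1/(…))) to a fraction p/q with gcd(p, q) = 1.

a_0 = 5: 5/1
a_1 = 7: 36/7
a_2 = 7: 257/50
a_3 = 5: 1321/257
a_4 = 12: 16109/3134

16109/3134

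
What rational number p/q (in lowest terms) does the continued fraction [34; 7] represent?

239/7

Work from the innermost term outward:
Start with 7.
34 + 1/(7/1) = 34 + 1/7 = 239/7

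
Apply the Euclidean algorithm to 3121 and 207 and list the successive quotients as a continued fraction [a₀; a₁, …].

[15; 12, 1, 15]

Run the Euclidean algorithm, recording each quotient:
3121 ÷ 207 → quotient 15, remainder 16
207 ÷ 16 → quotient 12, remainder 15
16 ÷ 15 → quotient 1, remainder 1
15 ÷ 1 → quotient 15, remainder 0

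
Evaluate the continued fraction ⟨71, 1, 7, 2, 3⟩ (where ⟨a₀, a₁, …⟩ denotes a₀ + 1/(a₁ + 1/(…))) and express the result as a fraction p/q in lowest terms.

4241/59

a_0 = 71: 71/1
a_1 = 1: 72/1
a_2 = 7: 575/8
a_3 = 2: 1222/17
a_4 = 3: 4241/59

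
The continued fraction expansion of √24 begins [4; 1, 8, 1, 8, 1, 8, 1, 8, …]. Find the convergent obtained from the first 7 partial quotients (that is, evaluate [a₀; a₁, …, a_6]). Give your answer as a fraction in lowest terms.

4316/881

a_0 = 4: 4/1
a_1 = 1: 5/1
a_2 = 8: 44/9
a_3 = 1: 49/10
a_4 = 8: 436/89
a_5 = 1: 485/99
a_6 = 8: 4316/881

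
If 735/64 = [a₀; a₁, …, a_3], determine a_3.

⌊735/64⌋ = 11, remainder 31
⌊64/31⌋ = 2, remainder 2
⌊31/2⌋ = 15, remainder 1
⌊2/1⌋ = 2, remainder 0

2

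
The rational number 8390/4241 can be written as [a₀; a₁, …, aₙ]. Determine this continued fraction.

[1; 1, 45, 10, 4, 2]

8390 ÷ 4241 → quotient 1, remainder 4149
4241 ÷ 4149 → quotient 1, remainder 92
4149 ÷ 92 → quotient 45, remainder 9
92 ÷ 9 → quotient 10, remainder 2
9 ÷ 2 → quotient 4, remainder 1
2 ÷ 1 → quotient 2, remainder 0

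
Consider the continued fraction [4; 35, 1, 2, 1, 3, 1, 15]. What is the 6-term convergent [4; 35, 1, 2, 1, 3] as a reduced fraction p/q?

2159/536

Start with 3.
1 + 1/(3/1) = 1 + 1/3 = 4/3
2 + 1/(4/3) = 2 + 3/4 = 11/4
1 + 1/(11/4) = 1 + 4/11 = 15/11
35 + 1/(15/11) = 35 + 11/15 = 536/15
4 + 1/(536/15) = 4 + 15/536 = 2159/536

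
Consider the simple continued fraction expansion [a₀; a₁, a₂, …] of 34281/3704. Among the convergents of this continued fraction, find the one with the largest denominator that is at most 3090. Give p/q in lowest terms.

List convergents until the denominator exceeds the bound:
a_0 = 9: 9/1  (≤ bound)
a_1 = 3: 28/3  (≤ bound)
a_2 = 1: 37/4  (≤ bound)
a_3 = 11: 435/47  (≤ bound)
a_4 = 2: 907/98  (≤ bound)
a_5 = 3: 3156/341  (≤ bound)
a_6 = 3: 10375/1121  (≤ bound)
a_7 = 3: 34281/3704  (> 3090, stop)

10375/1121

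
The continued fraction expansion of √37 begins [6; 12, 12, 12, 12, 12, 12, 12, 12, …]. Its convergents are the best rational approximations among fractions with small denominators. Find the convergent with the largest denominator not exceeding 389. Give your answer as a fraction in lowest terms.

882/145

a_0 = 6: 6/1  (≤ bound)
a_1 = 12: 73/12  (≤ bound)
a_2 = 12: 882/145  (≤ bound)
a_3 = 12: 10657/1752  (> 389, stop)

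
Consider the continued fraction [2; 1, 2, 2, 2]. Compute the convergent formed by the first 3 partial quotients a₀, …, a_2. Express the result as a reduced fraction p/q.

a_0 = 2: 2/1
a_1 = 1: 3/1
a_2 = 2: 8/3

8/3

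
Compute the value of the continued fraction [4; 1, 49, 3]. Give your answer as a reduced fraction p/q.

Build up convergents one term at a time:
a_0 = 4: 4/1
a_1 = 1: 5/1
a_2 = 49: 249/50
a_3 = 3: 752/151

752/151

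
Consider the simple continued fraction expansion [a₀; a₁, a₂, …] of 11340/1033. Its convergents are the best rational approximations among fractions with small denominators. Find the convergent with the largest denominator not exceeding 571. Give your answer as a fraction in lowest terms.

5423/494

a_0 = 10: 10/1  (≤ bound)
a_1 = 1: 11/1  (≤ bound)
a_2 = 43: 483/44  (≤ bound)
a_3 = 1: 494/45  (≤ bound)
a_4 = 10: 5423/494  (≤ bound)
a_5 = 2: 11340/1033  (> 571, stop)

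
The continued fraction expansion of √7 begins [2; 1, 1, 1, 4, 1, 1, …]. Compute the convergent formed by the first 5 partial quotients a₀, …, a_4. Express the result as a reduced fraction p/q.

a_0 = 2: 2/1
a_1 = 1: 3/1
a_2 = 1: 5/2
a_3 = 1: 8/3
a_4 = 4: 37/14

37/14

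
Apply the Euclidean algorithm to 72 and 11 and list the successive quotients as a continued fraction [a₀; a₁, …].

[6; 1, 1, 5]

72 = 6·11 + 6, so a_0 = 6
11 = 1·6 + 5, so a_1 = 1
6 = 1·5 + 1, so a_2 = 1
5 = 5·1 + 0, so a_3 = 5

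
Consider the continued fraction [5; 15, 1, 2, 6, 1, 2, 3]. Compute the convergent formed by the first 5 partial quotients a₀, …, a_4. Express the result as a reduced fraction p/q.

Start with 6.
2 + 1/(6/1) = 2 + 1/6 = 13/6
1 + 1/(13/6) = 1 + 6/13 = 19/13
15 + 1/(19/13) = 15 + 13/19 = 298/19
5 + 1/(298/19) = 5 + 19/298 = 1509/298

1509/298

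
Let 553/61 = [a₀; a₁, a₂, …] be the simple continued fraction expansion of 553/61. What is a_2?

Repeatedly divide and take the remainder:
553 ÷ 61 → quotient 9, remainder 4
61 ÷ 4 → quotient 15, remainder 1
4 ÷ 1 → quotient 4, remainder 0

4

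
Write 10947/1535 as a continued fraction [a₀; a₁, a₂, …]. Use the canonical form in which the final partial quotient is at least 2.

⌊10947/1535⌋ = 7, remainder 202
⌊1535/202⌋ = 7, remainder 121
⌊202/121⌋ = 1, remainder 81
⌊121/81⌋ = 1, remainder 40
⌊81/40⌋ = 2, remainder 1
⌊40/1⌋ = 40, remainder 0

[7; 7, 1, 1, 2, 40]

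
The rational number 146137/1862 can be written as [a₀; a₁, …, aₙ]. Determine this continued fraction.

Run the Euclidean algorithm, recording each quotient:
146137 = 78·1862 + 901, so a_0 = 78
1862 = 2·901 + 60, so a_1 = 2
901 = 15·60 + 1, so a_2 = 15
60 = 60·1 + 0, so a_3 = 60

[78; 2, 15, 60]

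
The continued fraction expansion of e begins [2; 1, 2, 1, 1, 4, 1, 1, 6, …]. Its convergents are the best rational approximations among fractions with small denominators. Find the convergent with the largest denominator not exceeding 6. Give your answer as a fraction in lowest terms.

a_0 = 2: 2/1  (≤ bound)
a_1 = 1: 3/1  (≤ bound)
a_2 = 2: 8/3  (≤ bound)
a_3 = 1: 11/4  (≤ bound)
a_4 = 1: 19/7  (> 6, stop)

11/4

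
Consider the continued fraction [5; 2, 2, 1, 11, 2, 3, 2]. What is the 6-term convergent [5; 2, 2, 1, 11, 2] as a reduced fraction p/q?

928/171

Work from the innermost term outward:
Start with 2.
11 + 1/(2/1) = 11 + 1/2 = 23/2
1 + 1/(23/2) = 1 + 2/23 = 25/23
2 + 1/(25/23) = 2 + 23/25 = 73/25
2 + 1/(73/25) = 2 + 25/73 = 171/73
5 + 1/(171/73) = 5 + 73/171 = 928/171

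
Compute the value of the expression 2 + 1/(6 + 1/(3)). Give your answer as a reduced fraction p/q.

41/19

Start with 3.
6 + 1/(3/1) = 6 + 1/3 = 19/3
2 + 1/(19/3) = 2 + 3/19 = 41/19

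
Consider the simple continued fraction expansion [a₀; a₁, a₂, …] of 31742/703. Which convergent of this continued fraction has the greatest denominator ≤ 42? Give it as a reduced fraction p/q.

List convergents until the denominator exceeds the bound:
a_0 = 45: 45/1  (≤ bound)
a_1 = 6: 271/6  (≤ bound)
a_2 = 1: 316/7  (≤ bound)
a_3 = 1: 587/13  (≤ bound)
a_4 = 3: 2077/46  (> 42, stop)

587/13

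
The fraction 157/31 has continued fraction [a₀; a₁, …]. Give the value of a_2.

2

157 ÷ 31 → quotient 5, remainder 2
31 ÷ 2 → quotient 15, remainder 1
2 ÷ 1 → quotient 2, remainder 0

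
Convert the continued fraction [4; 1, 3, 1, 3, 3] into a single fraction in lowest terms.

Start with 3.
3 + 1/(3/1) = 3 + 1/3 = 10/3
1 + 1/(10/3) = 1 + 3/10 = 13/10
3 + 1/(13/10) = 3 + 10/13 = 49/13
1 + 1/(49/13) = 1 + 13/49 = 62/49
4 + 1/(62/49) = 4 + 49/62 = 297/62

297/62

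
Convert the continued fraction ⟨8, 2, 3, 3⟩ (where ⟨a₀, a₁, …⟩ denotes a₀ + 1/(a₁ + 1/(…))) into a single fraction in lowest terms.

194/23

a_0 = 8: 8/1
a_1 = 2: 17/2
a_2 = 3: 59/7
a_3 = 3: 194/23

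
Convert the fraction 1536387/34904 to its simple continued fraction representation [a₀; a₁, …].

[44; 57, 7, 1, 14, 2, 2]

Apply division with remainder until the remainder is 0:
1536387 = 44·34904 + 611, so a_0 = 44
34904 = 57·611 + 77, so a_1 = 57
611 = 7·77 + 72, so a_2 = 7
77 = 1·72 + 5, so a_3 = 1
72 = 14·5 + 2, so a_4 = 14
5 = 2·2 + 1, so a_5 = 2
2 = 2·1 + 0, so a_6 = 2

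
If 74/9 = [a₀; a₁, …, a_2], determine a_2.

2

74 = 8·9 + 2, so a_0 = 8
9 = 4·2 + 1, so a_1 = 4
2 = 2·1 + 0, so a_2 = 2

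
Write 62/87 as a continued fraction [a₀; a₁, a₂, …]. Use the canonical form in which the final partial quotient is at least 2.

⌊62/87⌋ = 0, remainder 62
⌊87/62⌋ = 1, remainder 25
⌊62/25⌋ = 2, remainder 12
⌊25/12⌋ = 2, remainder 1
⌊12/1⌋ = 12, remainder 0

[0; 1, 2, 2, 12]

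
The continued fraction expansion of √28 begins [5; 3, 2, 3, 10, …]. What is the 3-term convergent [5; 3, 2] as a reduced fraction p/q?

37/7

Compute successive convergents:
a_0 = 5: 5/1
a_1 = 3: 16/3
a_2 = 2: 37/7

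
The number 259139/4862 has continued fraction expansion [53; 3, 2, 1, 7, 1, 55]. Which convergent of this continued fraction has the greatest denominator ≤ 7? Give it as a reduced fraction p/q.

a_0 = 53: 53/1  (≤ bound)
a_1 = 3: 160/3  (≤ bound)
a_2 = 2: 373/7  (≤ bound)
a_3 = 1: 533/10  (> 7, stop)

373/7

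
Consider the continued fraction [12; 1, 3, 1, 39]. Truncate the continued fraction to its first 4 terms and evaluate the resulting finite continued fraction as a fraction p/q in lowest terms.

64/5

Compute successive convergents:
a_0 = 12: 12/1
a_1 = 1: 13/1
a_2 = 3: 51/4
a_3 = 1: 64/5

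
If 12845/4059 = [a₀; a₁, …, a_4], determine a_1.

Apply division with remainder until the remainder is 0:
⌊12845/4059⌋ = 3, remainder 668
⌊4059/668⌋ = 6, remainder 51

6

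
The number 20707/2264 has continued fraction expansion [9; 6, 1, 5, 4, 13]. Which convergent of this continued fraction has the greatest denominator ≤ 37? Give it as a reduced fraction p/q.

64/7

a_0 = 9: 9/1  (≤ bound)
a_1 = 6: 55/6  (≤ bound)
a_2 = 1: 64/7  (≤ bound)
a_3 = 5: 375/41  (> 37, stop)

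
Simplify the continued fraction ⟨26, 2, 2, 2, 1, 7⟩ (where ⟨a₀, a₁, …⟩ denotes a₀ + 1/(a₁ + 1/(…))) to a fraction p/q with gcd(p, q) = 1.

a_0 = 26: 26/1
a_1 = 2: 53/2
a_2 = 2: 132/5
a_3 = 2: 317/12
a_4 = 1: 449/17
a_5 = 7: 3460/131

3460/131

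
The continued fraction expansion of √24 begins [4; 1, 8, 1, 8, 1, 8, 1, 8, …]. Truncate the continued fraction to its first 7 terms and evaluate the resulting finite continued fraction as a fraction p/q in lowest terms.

4316/881

Build up convergents one term at a time:
a_0 = 4: 4/1
a_1 = 1: 5/1
a_2 = 8: 44/9
a_3 = 1: 49/10
a_4 = 8: 436/89
a_5 = 1: 485/99
a_6 = 8: 4316/881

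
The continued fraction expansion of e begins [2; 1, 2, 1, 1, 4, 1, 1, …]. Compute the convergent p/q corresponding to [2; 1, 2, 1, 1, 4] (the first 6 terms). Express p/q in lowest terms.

87/32

Start with 4.
1 + 1/(4/1) = 1 + 1/4 = 5/4
1 + 1/(5/4) = 1 + 4/5 = 9/5
2 + 1/(9/5) = 2 + 5/9 = 23/9
1 + 1/(23/9) = 1 + 9/23 = 32/23
2 + 1/(32/23) = 2 + 23/32 = 87/32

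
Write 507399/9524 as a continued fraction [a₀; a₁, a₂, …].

[53; 3, 1, 1, 1, 2, 36, 9]

⌊507399/9524⌋ = 53, remainder 2627
⌊9524/2627⌋ = 3, remainder 1643
⌊2627/1643⌋ = 1, remainder 984
⌊1643/984⌋ = 1, remainder 659
⌊984/659⌋ = 1, remainder 325
⌊659/325⌋ = 2, remainder 9
⌊325/9⌋ = 36, remainder 1
⌊9/1⌋ = 9, remainder 0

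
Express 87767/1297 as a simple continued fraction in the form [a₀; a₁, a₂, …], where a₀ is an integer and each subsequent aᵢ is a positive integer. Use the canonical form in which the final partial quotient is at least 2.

87767 ÷ 1297 → quotient 67, remainder 868
1297 ÷ 868 → quotient 1, remainder 429
868 ÷ 429 → quotient 2, remainder 10
429 ÷ 10 → quotient 42, remainder 9
10 ÷ 9 → quotient 1, remainder 1
9 ÷ 1 → quotient 9, remainder 0

[67; 1, 2, 42, 1, 9]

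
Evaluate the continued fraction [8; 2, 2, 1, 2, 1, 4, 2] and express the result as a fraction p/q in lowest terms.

Start with 2.
4 + 1/(2/1) = 4 + 1/2 = 9/2
1 + 1/(9/2) = 1 + 2/9 = 11/9
2 + 1/(11/9) = 2 + 9/11 = 31/11
1 + 1/(31/11) = 1 + 11/31 = 42/31
2 + 1/(42/31) = 2 + 31/42 = 115/42
2 + 1/(115/42) = 2 + 42/115 = 272/115
8 + 1/(272/115) = 8 + 115/272 = 2291/272

2291/272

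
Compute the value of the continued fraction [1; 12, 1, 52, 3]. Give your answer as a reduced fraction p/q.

Start with 3.
52 + 1/(3/1) = 52 + 1/3 = 157/3
1 + 1/(157/3) = 1 + 3/157 = 160/157
12 + 1/(160/157) = 12 + 157/160 = 2077/160
1 + 1/(2077/160) = 1 + 160/2077 = 2237/2077

2237/2077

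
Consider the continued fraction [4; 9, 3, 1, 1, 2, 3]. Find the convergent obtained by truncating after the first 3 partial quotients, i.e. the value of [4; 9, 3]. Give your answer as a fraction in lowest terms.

Starting at the tail and folding back:
Start with 3.
9 + 1/(3/1) = 9 + 1/3 = 28/3
4 + 1/(28/3) = 4 + 3/28 = 115/28

115/28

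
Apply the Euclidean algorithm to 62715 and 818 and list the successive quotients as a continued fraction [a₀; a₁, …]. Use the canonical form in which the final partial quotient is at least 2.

62715 ÷ 818 → quotient 76, remainder 547
818 ÷ 547 → quotient 1, remainder 271
547 ÷ 271 → quotient 2, remainder 5
271 ÷ 5 → quotient 54, remainder 1
5 ÷ 1 → quotient 5, remainder 0

[76; 1, 2, 54, 5]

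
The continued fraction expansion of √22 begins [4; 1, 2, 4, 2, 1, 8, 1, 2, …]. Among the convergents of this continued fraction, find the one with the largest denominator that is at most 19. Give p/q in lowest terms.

List convergents until the denominator exceeds the bound:
a_0 = 4: 4/1  (≤ bound)
a_1 = 1: 5/1  (≤ bound)
a_2 = 2: 14/3  (≤ bound)
a_3 = 4: 61/13  (≤ bound)
a_4 = 2: 136/29  (> 19, stop)

61/13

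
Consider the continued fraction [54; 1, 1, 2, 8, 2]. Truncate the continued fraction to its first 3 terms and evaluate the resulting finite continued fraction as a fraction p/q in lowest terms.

a_0 = 54: 54/1
a_1 = 1: 55/1
a_2 = 1: 109/2

109/2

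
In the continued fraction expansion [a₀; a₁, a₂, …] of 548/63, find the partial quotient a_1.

1

548 ÷ 63 → quotient 8, remainder 44
63 ÷ 44 → quotient 1, remainder 19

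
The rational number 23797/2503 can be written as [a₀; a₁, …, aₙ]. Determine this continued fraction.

Run the Euclidean algorithm, recording each quotient:
23797 ÷ 2503 → quotient 9, remainder 1270
2503 ÷ 1270 → quotient 1, remainder 1233
1270 ÷ 1233 → quotient 1, remainder 37
1233 ÷ 37 → quotient 33, remainder 12
37 ÷ 12 → quotient 3, remainder 1
12 ÷ 1 → quotient 12, remainder 0

[9; 1, 1, 33, 3, 12]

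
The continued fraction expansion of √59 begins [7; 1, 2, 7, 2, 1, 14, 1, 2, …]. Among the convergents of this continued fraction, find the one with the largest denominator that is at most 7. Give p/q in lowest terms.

23/3

List convergents until the denominator exceeds the bound:
a_0 = 7: 7/1  (≤ bound)
a_1 = 1: 8/1  (≤ bound)
a_2 = 2: 23/3  (≤ bound)
a_3 = 7: 169/22  (> 7, stop)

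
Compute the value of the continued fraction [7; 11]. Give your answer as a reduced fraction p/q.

78/11

Start with 11.
7 + 1/(11/1) = 7 + 1/11 = 78/11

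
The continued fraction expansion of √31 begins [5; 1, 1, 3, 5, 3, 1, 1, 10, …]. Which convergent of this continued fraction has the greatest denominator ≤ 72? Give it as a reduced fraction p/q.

206/37

a_0 = 5: 5/1  (≤ bound)
a_1 = 1: 6/1  (≤ bound)
a_2 = 1: 11/2  (≤ bound)
a_3 = 3: 39/7  (≤ bound)
a_4 = 5: 206/37  (≤ bound)
a_5 = 3: 657/118  (> 72, stop)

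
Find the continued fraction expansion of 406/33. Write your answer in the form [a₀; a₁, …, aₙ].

[12; 3, 3, 3]

Apply division with remainder until the remainder is 0:
406 ÷ 33 → quotient 12, remainder 10
33 ÷ 10 → quotient 3, remainder 3
10 ÷ 3 → quotient 3, remainder 1
3 ÷ 1 → quotient 3, remainder 0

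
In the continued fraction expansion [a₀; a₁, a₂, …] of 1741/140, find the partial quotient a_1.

2

⌊1741/140⌋ = 12, remainder 61
⌊140/61⌋ = 2, remainder 18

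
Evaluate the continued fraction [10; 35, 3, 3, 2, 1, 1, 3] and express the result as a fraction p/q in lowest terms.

Start with 3.
1 + 1/(3/1) = 1 + 1/3 = 4/3
1 + 1/(4/3) = 1 + 3/4 = 7/4
2 + 1/(7/4) = 2 + 4/7 = 18/7
3 + 1/(18/7) = 3 + 7/18 = 61/18
3 + 1/(61/18) = 3 + 18/61 = 201/61
35 + 1/(201/61) = 35 + 61/201 = 7096/201
10 + 1/(7096/201) = 10 + 201/7096 = 71161/7096

71161/7096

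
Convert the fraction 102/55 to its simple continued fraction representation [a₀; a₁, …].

[1; 1, 5, 1, 7]

Apply division with remainder until the remainder is 0:
⌊102/55⌋ = 1, remainder 47
⌊55/47⌋ = 1, remainder 8
⌊47/8⌋ = 5, remainder 7
⌊8/7⌋ = 1, remainder 1
⌊7/1⌋ = 7, remainder 0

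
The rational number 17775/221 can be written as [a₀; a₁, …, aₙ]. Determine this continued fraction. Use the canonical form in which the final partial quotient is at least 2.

[80; 2, 3, 15, 2]

17775 ÷ 221 → quotient 80, remainder 95
221 ÷ 95 → quotient 2, remainder 31
95 ÷ 31 → quotient 3, remainder 2
31 ÷ 2 → quotient 15, remainder 1
2 ÷ 1 → quotient 2, remainder 0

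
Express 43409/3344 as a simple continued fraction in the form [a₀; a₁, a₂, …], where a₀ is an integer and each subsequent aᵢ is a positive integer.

[12; 1, 52, 12, 1, 1, 2]

43409 = 12·3344 + 3281, so a_0 = 12
3344 = 1·3281 + 63, so a_1 = 1
3281 = 52·63 + 5, so a_2 = 52
63 = 12·5 + 3, so a_3 = 12
5 = 1·3 + 2, so a_4 = 1
3 = 1·2 + 1, so a_5 = 1
2 = 2·1 + 0, so a_6 = 2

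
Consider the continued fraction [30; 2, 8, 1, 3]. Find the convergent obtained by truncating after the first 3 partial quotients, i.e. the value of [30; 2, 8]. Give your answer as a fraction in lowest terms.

a_0 = 30: 30/1
a_1 = 2: 61/2
a_2 = 8: 518/17

518/17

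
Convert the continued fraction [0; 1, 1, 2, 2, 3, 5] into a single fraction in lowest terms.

127/217

Work from the innermost term outward:
Start with 5.
3 + 1/(5/1) = 3 + 1/5 = 16/5
2 + 1/(16/5) = 2 + 5/16 = 37/16
2 + 1/(37/16) = 2 + 16/37 = 90/37
1 + 1/(90/37) = 1 + 37/90 = 127/90
1 + 1/(127/90) = 1 + 90/127 = 217/127
0 + 1/(217/127) = 0 + 127/217 = 127/217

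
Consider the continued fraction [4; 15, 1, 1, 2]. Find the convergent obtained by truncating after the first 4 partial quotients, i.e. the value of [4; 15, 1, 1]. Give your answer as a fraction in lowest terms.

126/31

Start with 1.
1 + 1/(1/1) = 1 + 1/1 = 2/1
15 + 1/(2/1) = 15 + 1/2 = 31/2
4 + 1/(31/2) = 4 + 2/31 = 126/31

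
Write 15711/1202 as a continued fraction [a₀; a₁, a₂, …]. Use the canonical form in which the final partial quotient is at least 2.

15711 ÷ 1202 → quotient 13, remainder 85
1202 ÷ 85 → quotient 14, remainder 12
85 ÷ 12 → quotient 7, remainder 1
12 ÷ 1 → quotient 12, remainder 0

[13; 14, 7, 12]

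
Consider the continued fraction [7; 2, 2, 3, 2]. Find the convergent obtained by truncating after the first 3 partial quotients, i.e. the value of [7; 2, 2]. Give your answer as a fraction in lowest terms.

Build up convergents one term at a time:
a_0 = 7: 7/1
a_1 = 2: 15/2
a_2 = 2: 37/5

37/5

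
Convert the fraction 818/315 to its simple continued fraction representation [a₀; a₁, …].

[2; 1, 1, 2, 12, 5]

⌊818/315⌋ = 2, remainder 188
⌊315/188⌋ = 1, remainder 127
⌊188/127⌋ = 1, remainder 61
⌊127/61⌋ = 2, remainder 5
⌊61/5⌋ = 12, remainder 1
⌊5/1⌋ = 5, remainder 0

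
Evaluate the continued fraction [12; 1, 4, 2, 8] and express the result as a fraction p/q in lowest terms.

1192/93

a_0 = 12: 12/1
a_1 = 1: 13/1
a_2 = 4: 64/5
a_3 = 2: 141/11
a_4 = 8: 1192/93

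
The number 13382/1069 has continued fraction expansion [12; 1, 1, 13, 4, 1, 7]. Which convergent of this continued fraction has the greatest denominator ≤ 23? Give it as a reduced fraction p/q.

List convergents until the denominator exceeds the bound:
a_0 = 12: 12/1  (≤ bound)
a_1 = 1: 13/1  (≤ bound)
a_2 = 1: 25/2  (≤ bound)
a_3 = 13: 338/27  (> 23, stop)

25/2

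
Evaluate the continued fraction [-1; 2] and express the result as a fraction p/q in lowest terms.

-1/2

Start with 2.
-1 + 1/(2/1) = -1 + 1/2 = -1/2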